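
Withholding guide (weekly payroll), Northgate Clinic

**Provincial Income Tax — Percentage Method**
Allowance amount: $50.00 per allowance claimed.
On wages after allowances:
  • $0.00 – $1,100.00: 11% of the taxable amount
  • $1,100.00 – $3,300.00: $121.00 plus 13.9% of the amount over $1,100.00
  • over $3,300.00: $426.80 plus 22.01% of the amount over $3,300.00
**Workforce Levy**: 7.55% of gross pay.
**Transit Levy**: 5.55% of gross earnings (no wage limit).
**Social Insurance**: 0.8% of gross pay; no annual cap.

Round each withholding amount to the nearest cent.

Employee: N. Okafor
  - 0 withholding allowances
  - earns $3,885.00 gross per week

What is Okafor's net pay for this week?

Provincial Income Tax: taxable = $3,885.00
  $426.80 + 22.01% × ($3,885.00 − $3,300.00) = $426.80 + 22.01% × $585.00 = $555.56
Workforce Levy: 7.55% × $3,885.00 = $293.32
Transit Levy: 5.55% × $3,885.00 = $215.62
Social Insurance: 0.8% × $3,885.00 = $31.08
Total withheld: $555.56 + $293.32 + $215.62 + $31.08 = $1,095.58
Net pay: $3,885.00 − $1,095.58 = $2,789.42

$2,789.42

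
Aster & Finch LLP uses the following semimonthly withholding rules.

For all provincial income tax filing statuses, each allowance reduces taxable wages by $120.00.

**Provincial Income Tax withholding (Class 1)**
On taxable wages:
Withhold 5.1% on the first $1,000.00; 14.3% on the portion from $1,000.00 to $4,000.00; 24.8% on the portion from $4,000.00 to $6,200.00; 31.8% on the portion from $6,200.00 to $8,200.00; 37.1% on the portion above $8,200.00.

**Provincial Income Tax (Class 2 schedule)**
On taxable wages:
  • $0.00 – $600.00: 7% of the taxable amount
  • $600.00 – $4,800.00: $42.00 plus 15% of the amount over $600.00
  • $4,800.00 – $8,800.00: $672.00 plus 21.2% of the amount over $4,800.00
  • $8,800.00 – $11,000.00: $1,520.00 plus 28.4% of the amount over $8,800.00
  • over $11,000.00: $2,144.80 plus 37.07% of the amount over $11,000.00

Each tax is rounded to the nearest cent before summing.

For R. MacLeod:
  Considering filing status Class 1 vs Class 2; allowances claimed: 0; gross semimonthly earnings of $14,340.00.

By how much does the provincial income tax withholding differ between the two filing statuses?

$556.60

Provincial Income Tax (Class 1): taxable = $14,340.00
  $1,661.60 + 37.1% × ($14,340.00 − $8,200.00) = $1,661.60 + 37.1% × $6,140.00 = $3,939.54
Provincial Income Tax (Class 2): taxable = $14,340.00
  $2,144.80 + 37.07% × ($14,340.00 − $11,000.00) = $2,144.80 + 37.07% × $3,340.00 = $3,382.94
Difference: |$3,939.54 − $3,382.94| = $556.60 (higher under Class 1)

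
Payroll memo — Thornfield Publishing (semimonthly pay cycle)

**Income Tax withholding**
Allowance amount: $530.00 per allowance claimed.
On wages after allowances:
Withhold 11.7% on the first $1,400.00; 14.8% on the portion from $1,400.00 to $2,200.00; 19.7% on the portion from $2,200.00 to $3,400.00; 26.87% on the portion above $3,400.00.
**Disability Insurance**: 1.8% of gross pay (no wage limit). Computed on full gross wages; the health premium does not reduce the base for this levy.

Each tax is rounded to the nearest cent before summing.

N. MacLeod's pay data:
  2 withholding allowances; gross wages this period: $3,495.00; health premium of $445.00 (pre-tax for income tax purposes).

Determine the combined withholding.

Income Tax: taxable = $3,495.00 − $445.00 − 2×$530.00 = $1,990.00
  $163.80 + 14.8% × ($1,990.00 − $1,400.00) = $163.80 + 14.8% × $590.00 = $251.12
Disability Insurance: 1.8% × $3,495.00 = $62.91
Total: $251.12 + $62.91 = $314.03

$314.03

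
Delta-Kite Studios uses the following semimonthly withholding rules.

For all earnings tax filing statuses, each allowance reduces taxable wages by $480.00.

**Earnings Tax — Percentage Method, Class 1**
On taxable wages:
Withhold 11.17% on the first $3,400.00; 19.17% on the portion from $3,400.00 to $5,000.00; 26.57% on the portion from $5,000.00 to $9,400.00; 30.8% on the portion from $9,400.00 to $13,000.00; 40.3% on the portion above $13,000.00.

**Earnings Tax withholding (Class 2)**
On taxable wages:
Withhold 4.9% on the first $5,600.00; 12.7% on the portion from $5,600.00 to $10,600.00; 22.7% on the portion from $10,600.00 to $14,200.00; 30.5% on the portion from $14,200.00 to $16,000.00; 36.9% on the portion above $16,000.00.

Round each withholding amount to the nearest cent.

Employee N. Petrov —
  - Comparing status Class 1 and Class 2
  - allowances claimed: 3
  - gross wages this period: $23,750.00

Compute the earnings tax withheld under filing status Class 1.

$6,716.31

Earnings Tax (Class 1): taxable = $23,750.00 − 3×$480.00 = $22,310.00
  $2,964.38 + 40.3% × ($22,310.00 − $13,000.00) = $2,964.38 + 40.3% × $9,310.00 = $6,716.31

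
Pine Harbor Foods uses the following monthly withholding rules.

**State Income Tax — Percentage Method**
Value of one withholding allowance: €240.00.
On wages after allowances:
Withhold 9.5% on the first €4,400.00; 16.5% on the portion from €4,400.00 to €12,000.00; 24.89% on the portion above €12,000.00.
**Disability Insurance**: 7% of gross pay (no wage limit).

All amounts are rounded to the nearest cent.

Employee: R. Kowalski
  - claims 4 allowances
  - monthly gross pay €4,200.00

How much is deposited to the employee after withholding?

State Income Tax: taxable = €4,200.00 − 4×€240.00 = €3,240.00
  9.5% × €3,240.00 = €307.80
Disability Insurance: 7% × €4,200.00 = €294.00
Total withheld: €307.80 + €294.00 = €601.80
Net pay: €4,200.00 − €601.80 = €3,598.20

€3,598.20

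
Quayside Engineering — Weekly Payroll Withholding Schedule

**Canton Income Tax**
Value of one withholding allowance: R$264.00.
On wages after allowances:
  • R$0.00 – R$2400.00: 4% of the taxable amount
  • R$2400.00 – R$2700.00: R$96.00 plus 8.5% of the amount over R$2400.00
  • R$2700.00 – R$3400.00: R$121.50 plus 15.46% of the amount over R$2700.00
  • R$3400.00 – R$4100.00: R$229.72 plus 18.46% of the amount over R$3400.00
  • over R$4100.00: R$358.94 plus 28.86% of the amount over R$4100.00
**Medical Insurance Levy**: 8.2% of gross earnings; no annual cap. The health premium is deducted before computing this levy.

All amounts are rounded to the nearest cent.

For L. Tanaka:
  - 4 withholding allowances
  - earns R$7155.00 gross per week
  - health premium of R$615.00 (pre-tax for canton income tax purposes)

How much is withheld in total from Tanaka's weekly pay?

Canton Income Tax: taxable = R$7155.00 − R$615.00 − 4×R$264.00 = R$5484.00
  R$358.94 + 28.86% × (R$5484.00 − R$4100.00) = R$358.94 + 28.86% × R$1384.00 = R$758.36
Medical Insurance Levy: 8.2% × R$6540.00 = R$536.28
Total: R$758.36 + R$536.28 = R$1294.64

R$1294.64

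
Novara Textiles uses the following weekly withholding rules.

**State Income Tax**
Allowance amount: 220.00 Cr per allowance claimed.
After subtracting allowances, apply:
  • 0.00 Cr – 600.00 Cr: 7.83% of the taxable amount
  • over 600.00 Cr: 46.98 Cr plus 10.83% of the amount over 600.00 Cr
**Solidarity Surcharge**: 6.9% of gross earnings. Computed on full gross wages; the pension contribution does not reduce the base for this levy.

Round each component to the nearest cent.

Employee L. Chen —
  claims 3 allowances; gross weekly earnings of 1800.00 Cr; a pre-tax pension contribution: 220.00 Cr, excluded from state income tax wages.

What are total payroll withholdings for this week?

205.84 Cr

State Income Tax: taxable = 1800.00 Cr − 220.00 Cr − 3×220.00 Cr = 920.00 Cr
  46.98 Cr + 10.83% × (920.00 Cr − 600.00 Cr) = 46.98 Cr + 10.83% × 320.00 Cr = 81.64 Cr
Solidarity Surcharge: 6.9% × 1800.00 Cr = 124.20 Cr
Total: 81.64 Cr + 124.20 Cr = 205.84 Cr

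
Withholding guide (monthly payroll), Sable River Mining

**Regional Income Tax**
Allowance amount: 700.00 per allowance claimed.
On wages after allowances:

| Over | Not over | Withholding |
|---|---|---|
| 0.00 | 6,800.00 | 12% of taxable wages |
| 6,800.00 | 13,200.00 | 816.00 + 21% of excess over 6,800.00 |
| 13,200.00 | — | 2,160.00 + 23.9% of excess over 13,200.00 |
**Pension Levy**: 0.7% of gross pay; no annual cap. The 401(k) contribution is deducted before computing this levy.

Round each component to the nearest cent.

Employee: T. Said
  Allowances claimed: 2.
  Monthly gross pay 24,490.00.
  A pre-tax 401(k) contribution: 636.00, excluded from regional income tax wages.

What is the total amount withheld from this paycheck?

Regional Income Tax: taxable = 24,490.00 − 636.00 − 2×700.00 = 22,454.00
  2,160.00 + 23.9% × (22,454.00 − 13,200.00) = 2,160.00 + 23.9% × 9,254.00 = 4,371.71
Pension Levy: 0.7% × 23,854.00 = 166.98
Total: 4,371.71 + 166.98 = 4,538.69

4,538.69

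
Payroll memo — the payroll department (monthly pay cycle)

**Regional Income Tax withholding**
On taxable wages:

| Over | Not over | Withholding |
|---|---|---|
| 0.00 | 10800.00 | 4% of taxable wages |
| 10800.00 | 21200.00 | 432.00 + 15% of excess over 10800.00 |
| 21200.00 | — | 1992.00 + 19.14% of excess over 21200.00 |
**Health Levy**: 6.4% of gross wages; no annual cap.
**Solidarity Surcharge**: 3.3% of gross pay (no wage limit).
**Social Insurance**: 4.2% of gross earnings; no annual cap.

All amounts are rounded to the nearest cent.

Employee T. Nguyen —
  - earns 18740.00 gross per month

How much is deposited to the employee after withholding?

Regional Income Tax: taxable = 18740.00
  432.00 + 15% × (18740.00 − 10800.00) = 432.00 + 15% × 7940.00 = 1623.00
Health Levy: 6.4% × 18740.00 = 1199.36
Solidarity Surcharge: 3.3% × 18740.00 = 618.42
Social Insurance: 4.2% × 18740.00 = 787.08
Total withheld: 1623.00 + 1199.36 + 618.42 + 787.08 = 4227.86
Net pay: 18740.00 − 4227.86 = 14512.14

14512.14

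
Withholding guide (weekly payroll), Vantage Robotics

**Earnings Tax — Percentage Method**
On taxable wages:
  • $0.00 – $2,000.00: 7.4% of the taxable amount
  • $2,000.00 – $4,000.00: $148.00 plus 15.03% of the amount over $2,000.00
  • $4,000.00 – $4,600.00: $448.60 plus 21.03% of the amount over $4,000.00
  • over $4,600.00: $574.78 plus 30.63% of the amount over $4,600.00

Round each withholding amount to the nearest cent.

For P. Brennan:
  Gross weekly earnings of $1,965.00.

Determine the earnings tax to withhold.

$145.41

Earnings Tax: taxable = $1,965.00
  7.4% × $1,965.00 = $145.41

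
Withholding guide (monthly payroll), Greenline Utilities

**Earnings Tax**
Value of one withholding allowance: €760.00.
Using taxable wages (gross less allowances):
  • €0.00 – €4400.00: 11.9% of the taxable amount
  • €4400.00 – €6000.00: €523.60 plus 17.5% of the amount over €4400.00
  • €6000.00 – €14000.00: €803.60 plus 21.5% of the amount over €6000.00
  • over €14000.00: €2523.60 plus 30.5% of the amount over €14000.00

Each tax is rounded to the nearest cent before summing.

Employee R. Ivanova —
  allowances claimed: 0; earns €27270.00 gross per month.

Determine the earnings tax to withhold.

€6570.95

Earnings Tax: taxable = €27270.00
  €2523.60 + 30.5% × (€27270.00 − €14000.00) = €2523.60 + 30.5% × €13270.00 = €6570.95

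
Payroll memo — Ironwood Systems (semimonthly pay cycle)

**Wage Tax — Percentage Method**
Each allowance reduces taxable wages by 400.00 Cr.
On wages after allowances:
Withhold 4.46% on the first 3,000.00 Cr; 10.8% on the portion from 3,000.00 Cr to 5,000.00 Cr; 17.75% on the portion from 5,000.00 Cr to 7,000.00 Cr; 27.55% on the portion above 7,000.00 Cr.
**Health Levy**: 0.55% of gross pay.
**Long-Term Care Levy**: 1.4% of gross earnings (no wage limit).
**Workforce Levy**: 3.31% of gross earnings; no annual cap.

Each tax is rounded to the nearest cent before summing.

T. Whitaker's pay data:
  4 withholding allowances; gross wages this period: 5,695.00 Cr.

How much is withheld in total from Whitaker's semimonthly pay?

551.61 Cr

Wage Tax: taxable = 5,695.00 Cr − 4×400.00 Cr = 4,095.00 Cr
  133.80 Cr + 10.8% × (4,095.00 Cr − 3,000.00 Cr) = 133.80 Cr + 10.8% × 1,095.00 Cr = 252.06 Cr
Health Levy: 0.55% × 5,695.00 Cr = 31.32 Cr
Long-Term Care Levy: 1.4% × 5,695.00 Cr = 79.73 Cr
Workforce Levy: 3.31% × 5,695.00 Cr = 188.50 Cr
Total: 252.06 Cr + 31.32 Cr + 79.73 Cr + 188.50 Cr = 551.61 Cr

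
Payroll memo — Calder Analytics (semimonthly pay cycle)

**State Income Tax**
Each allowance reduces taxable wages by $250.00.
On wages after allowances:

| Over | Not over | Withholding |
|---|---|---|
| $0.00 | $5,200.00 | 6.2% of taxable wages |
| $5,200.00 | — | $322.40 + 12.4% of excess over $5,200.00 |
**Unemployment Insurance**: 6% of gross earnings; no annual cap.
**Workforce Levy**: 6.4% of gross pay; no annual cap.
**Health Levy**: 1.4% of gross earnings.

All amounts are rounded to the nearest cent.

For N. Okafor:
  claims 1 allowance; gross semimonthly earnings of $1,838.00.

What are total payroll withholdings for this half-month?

State Income Tax: taxable = $1,838.00 − 1×$250.00 = $1,588.00
  6.2% × $1,588.00 = $98.46
Unemployment Insurance: 6% × $1,838.00 = $110.28
Workforce Levy: 6.4% × $1,838.00 = $117.63
Health Levy: 1.4% × $1,838.00 = $25.73
Total: $98.46 + $110.28 + $117.63 + $25.73 = $352.10

$352.10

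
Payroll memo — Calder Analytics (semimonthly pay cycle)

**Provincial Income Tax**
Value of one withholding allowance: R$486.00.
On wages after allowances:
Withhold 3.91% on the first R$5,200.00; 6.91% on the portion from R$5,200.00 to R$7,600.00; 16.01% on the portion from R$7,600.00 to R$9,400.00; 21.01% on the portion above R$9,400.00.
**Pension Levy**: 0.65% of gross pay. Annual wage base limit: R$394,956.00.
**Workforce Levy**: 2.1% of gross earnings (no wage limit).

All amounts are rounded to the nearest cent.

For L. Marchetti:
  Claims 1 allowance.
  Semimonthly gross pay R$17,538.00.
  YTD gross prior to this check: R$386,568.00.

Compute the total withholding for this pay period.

R$2,687.85

Provincial Income Tax: taxable = R$17,538.00 − 1×R$486.00 = R$17,052.00
  R$657.34 + 21.01% × (R$17,052.00 − R$9,400.00) = R$657.34 + 21.01% × R$7,652.00 = R$2,265.03
Pension Levy: cap R$394,956.00 − YTD R$386,568.00 = R$8,388.00 subject; 0.65% × R$8,388.00 = R$54.52
Workforce Levy: 2.1% × R$17,538.00 = R$368.30
Total: R$2,265.03 + R$54.52 + R$368.30 = R$2,687.85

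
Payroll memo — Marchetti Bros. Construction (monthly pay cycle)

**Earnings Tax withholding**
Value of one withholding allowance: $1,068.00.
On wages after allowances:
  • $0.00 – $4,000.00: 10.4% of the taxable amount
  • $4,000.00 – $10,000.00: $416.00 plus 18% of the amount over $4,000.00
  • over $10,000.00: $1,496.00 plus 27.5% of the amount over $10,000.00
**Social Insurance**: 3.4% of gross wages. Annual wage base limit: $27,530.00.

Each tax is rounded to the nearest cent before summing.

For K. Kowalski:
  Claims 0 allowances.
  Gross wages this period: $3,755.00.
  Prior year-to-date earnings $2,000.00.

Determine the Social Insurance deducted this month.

$127.67

Social Insurance: 3.4% × $3,755.00 = $127.67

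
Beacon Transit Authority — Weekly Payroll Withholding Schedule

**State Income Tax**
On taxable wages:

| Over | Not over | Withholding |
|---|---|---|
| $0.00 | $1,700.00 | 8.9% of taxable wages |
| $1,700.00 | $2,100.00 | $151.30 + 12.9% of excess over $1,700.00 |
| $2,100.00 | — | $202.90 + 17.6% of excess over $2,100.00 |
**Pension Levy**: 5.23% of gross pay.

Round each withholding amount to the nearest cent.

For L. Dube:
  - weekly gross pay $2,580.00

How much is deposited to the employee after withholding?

$2,157.69

State Income Tax: taxable = $2,580.00
  $202.90 + 17.6% × ($2,580.00 − $2,100.00) = $202.90 + 17.6% × $480.00 = $287.38
Pension Levy: 5.23% × $2,580.00 = $134.93
Total withheld: $287.38 + $134.93 = $422.31
Net pay: $2,580.00 − $422.31 = $2,157.69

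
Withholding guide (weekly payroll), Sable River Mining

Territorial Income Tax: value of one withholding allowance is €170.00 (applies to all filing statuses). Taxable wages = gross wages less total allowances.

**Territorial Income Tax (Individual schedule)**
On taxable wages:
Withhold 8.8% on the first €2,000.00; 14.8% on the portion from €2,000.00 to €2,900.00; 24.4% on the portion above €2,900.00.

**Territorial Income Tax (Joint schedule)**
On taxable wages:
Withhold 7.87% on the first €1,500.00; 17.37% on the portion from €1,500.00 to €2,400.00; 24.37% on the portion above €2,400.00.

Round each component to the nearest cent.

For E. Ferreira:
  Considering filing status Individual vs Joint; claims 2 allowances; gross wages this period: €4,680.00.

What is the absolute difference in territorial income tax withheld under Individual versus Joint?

€86.60

Territorial Income Tax (Individual): taxable = €4,680.00 − 2×€170.00 = €4,340.00
  €309.20 + 24.4% × (€4,340.00 − €2,900.00) = €309.20 + 24.4% × €1,440.00 = €660.56
Territorial Income Tax (Joint): taxable = €4,680.00 − 2×€170.00 = €4,340.00
  €274.38 + 24.37% × (€4,340.00 − €2,400.00) = €274.38 + 24.37% × €1,940.00 = €747.16
Difference: |€660.56 − €747.16| = €86.60 (higher under Joint)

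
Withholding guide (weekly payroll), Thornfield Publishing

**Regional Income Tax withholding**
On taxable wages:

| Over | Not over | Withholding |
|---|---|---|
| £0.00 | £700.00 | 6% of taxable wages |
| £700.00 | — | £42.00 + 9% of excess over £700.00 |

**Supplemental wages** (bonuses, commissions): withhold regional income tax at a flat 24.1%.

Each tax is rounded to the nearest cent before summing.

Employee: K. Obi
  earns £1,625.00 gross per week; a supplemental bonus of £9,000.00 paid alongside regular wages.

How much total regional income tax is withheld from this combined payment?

£2,294.25

Regional Income Tax: taxable = £1,625.00
  £42.00 + 9% × (£1,625.00 − £700.00) = £42.00 + 9% × £925.00 = £125.25
Supplemental (24.1% flat on bonus): 24.1% × £9,000.00 = £2,169.00
Total regional income tax: £125.25 + £2,169.00 = £2,294.25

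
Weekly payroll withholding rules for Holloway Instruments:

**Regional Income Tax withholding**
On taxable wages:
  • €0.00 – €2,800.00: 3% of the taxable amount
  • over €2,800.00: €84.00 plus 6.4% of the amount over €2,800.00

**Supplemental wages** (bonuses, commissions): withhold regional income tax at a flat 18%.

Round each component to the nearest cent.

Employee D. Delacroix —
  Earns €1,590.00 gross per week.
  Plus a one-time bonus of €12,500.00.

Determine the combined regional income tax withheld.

€2,297.70

Regional Income Tax: taxable = €1,590.00
  3% × €1,590.00 = €47.70
Supplemental (18% flat on bonus): 18% × €12,500.00 = €2,250.00
Total regional income tax: €47.70 + €2,250.00 = €2,297.70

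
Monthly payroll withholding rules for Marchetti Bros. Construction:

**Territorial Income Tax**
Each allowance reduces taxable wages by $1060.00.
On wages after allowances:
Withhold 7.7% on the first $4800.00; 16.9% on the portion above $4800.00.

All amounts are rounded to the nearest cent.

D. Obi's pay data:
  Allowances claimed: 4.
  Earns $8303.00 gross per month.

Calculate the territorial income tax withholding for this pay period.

Territorial Income Tax: taxable = $8303.00 − 4×$1060.00 = $4063.00
  7.7% × $4063.00 = $312.85

$312.85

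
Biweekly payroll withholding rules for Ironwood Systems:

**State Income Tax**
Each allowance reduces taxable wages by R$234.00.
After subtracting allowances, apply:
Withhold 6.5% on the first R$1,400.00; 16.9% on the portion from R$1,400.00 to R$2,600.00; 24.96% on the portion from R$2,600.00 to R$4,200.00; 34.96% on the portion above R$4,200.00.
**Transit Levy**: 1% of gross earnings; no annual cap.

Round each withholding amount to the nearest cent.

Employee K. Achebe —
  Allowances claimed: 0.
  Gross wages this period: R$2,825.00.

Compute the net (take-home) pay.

State Income Tax: taxable = R$2,825.00
  R$293.80 + 24.96% × (R$2,825.00 − R$2,600.00) = R$293.80 + 24.96% × R$225.00 = R$349.96
Transit Levy: 1% × R$2,825.00 = R$28.25
Total withheld: R$349.96 + R$28.25 = R$378.21
Net pay: R$2,825.00 − R$378.21 = R$2,446.79

R$2,446.79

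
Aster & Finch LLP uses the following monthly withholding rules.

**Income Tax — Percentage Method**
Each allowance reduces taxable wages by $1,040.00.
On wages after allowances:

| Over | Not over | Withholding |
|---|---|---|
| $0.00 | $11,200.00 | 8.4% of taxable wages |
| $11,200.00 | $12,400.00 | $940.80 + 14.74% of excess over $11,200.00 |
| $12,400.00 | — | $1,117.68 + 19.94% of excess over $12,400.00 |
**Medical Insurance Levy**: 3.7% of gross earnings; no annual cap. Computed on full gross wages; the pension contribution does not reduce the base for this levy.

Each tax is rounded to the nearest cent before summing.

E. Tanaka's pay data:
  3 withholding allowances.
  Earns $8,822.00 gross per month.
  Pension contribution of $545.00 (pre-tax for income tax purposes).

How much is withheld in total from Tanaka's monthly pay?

$759.60

Income Tax: taxable = $8,822.00 − $545.00 − 3×$1,040.00 = $5,157.00
  8.4% × $5,157.00 = $433.19
Medical Insurance Levy: 3.7% × $8,822.00 = $326.41
Total: $433.19 + $326.41 = $759.60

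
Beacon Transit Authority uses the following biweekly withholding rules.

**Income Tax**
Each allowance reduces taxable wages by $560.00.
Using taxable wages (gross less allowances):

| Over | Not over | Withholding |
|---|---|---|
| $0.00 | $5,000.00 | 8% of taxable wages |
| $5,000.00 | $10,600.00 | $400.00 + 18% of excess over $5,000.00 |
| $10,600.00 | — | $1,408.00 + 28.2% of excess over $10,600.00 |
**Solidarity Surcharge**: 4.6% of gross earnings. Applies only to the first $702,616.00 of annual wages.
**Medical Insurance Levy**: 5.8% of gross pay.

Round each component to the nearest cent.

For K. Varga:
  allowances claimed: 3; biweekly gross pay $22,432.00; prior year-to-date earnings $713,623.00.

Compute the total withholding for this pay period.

Income Tax: taxable = $22,432.00 − 3×$560.00 = $20,752.00
  $1,408.00 + 28.2% × ($20,752.00 − $10,600.00) = $1,408.00 + 28.2% × $10,152.00 = $4,270.86
Solidarity Surcharge: YTD $713,623.00 ≥ cap $702,616.00 → $0.00
Medical Insurance Levy: 5.8% × $22,432.00 = $1,301.06
Total: $4,270.86 + $0.00 + $1,301.06 = $5,571.92

$5,571.92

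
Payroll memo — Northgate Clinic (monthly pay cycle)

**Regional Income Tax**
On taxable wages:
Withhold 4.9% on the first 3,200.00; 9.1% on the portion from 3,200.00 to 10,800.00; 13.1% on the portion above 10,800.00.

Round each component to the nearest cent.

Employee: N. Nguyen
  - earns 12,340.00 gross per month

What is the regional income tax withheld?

Regional Income Tax: taxable = 12,340.00
  848.40 + 13.1% × (12,340.00 − 10,800.00) = 848.40 + 13.1% × 1,540.00 = 1,050.14

1,050.14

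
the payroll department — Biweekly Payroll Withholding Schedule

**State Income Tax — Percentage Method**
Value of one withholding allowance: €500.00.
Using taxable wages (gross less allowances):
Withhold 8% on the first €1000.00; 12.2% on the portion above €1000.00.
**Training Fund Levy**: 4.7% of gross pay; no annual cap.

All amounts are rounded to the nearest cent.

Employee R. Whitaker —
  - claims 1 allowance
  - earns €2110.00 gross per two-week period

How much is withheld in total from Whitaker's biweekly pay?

€253.59

State Income Tax: taxable = €2110.00 − 1×€500.00 = €1610.00
  €80.00 + 12.2% × (€1610.00 − €1000.00) = €80.00 + 12.2% × €610.00 = €154.42
Training Fund Levy: 4.7% × €2110.00 = €99.17
Total: €154.42 + €99.17 = €253.59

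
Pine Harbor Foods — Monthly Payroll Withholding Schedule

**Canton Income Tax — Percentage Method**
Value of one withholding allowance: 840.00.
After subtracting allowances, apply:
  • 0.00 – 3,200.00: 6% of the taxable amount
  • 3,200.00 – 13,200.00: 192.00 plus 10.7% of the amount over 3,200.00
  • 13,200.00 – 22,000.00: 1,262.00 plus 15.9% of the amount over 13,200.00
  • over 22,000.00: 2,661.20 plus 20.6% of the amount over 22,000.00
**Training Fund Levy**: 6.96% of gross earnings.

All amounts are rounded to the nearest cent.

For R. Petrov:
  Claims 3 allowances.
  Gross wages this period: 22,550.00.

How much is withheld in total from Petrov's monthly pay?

Canton Income Tax: taxable = 22,550.00 − 3×840.00 = 20,030.00
  1,262.00 + 15.9% × (20,030.00 − 13,200.00) = 1,262.00 + 15.9% × 6,830.00 = 2,347.97
Training Fund Levy: 6.96% × 22,550.00 = 1,569.48
Total: 2,347.97 + 1,569.48 = 3,917.45

3,917.45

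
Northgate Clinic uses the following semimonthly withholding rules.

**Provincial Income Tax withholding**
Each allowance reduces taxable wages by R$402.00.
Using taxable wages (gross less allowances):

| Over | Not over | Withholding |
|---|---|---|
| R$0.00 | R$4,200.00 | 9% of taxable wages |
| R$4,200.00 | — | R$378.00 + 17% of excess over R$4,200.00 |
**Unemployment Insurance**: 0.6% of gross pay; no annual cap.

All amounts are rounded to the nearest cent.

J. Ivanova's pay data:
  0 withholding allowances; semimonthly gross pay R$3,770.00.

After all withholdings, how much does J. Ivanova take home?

Provincial Income Tax: taxable = R$3,770.00
  9% × R$3,770.00 = R$339.30
Unemployment Insurance: 0.6% × R$3,770.00 = R$22.62
Total withheld: R$339.30 + R$22.62 = R$361.92
Net pay: R$3,770.00 − R$361.92 = R$3,408.08

R$3,408.08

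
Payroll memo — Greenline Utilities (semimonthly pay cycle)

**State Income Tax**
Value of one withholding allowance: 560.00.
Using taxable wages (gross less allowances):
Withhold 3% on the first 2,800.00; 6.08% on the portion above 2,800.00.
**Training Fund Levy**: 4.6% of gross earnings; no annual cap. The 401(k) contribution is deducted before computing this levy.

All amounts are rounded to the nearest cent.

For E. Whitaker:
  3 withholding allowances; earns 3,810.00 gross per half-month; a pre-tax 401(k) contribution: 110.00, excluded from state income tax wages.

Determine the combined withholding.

230.80

State Income Tax: taxable = 3,810.00 − 110.00 − 3×560.00 = 2,020.00
  3% × 2,020.00 = 60.60
Training Fund Levy: 4.6% × 3,700.00 = 170.20
Total: 60.60 + 170.20 = 230.80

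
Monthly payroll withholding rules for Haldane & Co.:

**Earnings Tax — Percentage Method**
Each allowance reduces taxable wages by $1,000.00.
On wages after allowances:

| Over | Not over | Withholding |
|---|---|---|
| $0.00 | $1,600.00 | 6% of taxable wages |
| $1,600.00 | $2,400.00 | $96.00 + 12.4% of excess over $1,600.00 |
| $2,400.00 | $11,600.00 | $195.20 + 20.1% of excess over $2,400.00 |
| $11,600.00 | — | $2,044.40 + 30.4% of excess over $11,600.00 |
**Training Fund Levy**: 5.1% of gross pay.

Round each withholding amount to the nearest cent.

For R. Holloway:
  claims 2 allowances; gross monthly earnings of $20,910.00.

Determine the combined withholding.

Earnings Tax: taxable = $20,910.00 − 2×$1,000.00 = $18,910.00
  $2,044.40 + 30.4% × ($18,910.00 − $11,600.00) = $2,044.40 + 30.4% × $7,310.00 = $4,266.64
Training Fund Levy: 5.1% × $20,910.00 = $1,066.41
Total: $4,266.64 + $1,066.41 = $5,333.05

$5,333.05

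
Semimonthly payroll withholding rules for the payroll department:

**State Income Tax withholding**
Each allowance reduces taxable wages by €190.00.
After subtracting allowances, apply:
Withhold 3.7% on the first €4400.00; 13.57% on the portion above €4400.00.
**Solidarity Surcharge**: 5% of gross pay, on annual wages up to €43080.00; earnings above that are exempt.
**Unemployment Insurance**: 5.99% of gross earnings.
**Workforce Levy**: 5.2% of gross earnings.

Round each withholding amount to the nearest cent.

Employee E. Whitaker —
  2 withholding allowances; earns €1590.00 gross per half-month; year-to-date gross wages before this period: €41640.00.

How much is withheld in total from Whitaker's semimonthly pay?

State Income Tax: taxable = €1590.00 − 2×€190.00 = €1210.00
  3.7% × €1210.00 = €44.77
Solidarity Surcharge: cap €43080.00 − YTD €41640.00 = €1440.00 subject; 5% × €1440.00 = €72.00
Unemployment Insurance: 5.99% × €1590.00 = €95.24
Workforce Levy: 5.2% × €1590.00 = €82.68
Total: €44.77 + €72.00 + €95.24 + €82.68 = €294.69

€294.69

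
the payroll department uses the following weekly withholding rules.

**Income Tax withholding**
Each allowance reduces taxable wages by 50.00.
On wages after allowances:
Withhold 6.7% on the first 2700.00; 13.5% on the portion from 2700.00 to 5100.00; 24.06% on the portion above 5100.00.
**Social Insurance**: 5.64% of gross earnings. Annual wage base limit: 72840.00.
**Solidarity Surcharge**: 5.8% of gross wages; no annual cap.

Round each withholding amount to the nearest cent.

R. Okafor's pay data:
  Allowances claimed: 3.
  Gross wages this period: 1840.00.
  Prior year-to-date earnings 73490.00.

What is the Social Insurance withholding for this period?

Social Insurance: YTD 73490.00 ≥ cap 72840.00 → 0.00

0.00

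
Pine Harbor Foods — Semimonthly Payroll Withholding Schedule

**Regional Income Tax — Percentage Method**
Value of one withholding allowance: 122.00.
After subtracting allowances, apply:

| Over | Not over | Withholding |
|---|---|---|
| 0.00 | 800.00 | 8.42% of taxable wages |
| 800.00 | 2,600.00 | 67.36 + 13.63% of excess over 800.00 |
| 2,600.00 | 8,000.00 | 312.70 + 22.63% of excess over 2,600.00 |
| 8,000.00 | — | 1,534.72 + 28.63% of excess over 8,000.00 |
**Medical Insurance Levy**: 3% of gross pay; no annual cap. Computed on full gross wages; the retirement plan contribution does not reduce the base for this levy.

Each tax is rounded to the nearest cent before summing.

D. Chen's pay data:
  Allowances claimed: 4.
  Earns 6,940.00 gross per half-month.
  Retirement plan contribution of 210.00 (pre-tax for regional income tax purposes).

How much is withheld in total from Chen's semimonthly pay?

1,345.08

Regional Income Tax: taxable = 6,940.00 − 210.00 − 4×122.00 = 6,242.00
  312.70 + 22.63% × (6,242.00 − 2,600.00) = 312.70 + 22.63% × 3,642.00 = 1,136.88
Medical Insurance Levy: 3% × 6,940.00 = 208.20
Total: 1,136.88 + 208.20 = 1,345.08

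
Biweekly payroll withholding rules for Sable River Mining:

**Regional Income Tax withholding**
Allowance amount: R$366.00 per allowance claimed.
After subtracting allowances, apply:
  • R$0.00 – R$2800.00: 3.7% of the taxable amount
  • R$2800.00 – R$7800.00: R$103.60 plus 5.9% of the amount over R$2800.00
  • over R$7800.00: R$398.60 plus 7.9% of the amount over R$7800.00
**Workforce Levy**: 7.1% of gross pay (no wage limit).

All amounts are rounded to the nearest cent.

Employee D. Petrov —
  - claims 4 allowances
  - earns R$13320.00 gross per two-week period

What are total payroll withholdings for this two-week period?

R$1664.74

Regional Income Tax: taxable = R$13320.00 − 4×R$366.00 = R$11856.00
  R$398.60 + 7.9% × (R$11856.00 − R$7800.00) = R$398.60 + 7.9% × R$4056.00 = R$719.02
Workforce Levy: 7.1% × R$13320.00 = R$945.72
Total: R$719.02 + R$945.72 = R$1664.74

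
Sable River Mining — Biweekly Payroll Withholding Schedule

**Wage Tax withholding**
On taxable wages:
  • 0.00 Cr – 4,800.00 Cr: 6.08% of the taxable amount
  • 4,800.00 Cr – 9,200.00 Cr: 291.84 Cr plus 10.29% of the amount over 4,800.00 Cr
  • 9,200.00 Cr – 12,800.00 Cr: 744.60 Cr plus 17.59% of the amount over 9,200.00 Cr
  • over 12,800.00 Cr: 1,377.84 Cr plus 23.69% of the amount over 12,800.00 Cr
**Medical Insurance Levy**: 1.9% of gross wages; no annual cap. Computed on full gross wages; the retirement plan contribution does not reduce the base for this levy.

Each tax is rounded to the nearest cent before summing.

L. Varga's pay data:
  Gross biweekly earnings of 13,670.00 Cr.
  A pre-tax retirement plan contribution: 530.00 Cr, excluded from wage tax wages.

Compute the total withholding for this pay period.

Wage Tax: taxable = 13,670.00 Cr − 530.00 Cr = 13,140.00 Cr
  1,377.84 Cr + 23.69% × (13,140.00 Cr − 12,800.00 Cr) = 1,377.84 Cr + 23.69% × 340.00 Cr = 1,458.39 Cr
Medical Insurance Levy: 1.9% × 13,670.00 Cr = 259.73 Cr
Total: 1,458.39 Cr + 259.73 Cr = 1,718.12 Cr

1,718.12 Cr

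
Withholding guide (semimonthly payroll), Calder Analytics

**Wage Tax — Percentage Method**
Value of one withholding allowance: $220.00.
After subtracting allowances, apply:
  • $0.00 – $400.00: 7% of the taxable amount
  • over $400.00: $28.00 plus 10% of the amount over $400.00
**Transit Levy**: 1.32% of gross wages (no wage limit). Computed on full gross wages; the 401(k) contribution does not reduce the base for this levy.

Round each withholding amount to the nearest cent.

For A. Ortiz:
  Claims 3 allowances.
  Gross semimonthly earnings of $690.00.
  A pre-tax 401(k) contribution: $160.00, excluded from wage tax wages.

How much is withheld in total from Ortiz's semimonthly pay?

$9.11

Wage Tax: taxable = $690.00 − $160.00 − 3×$220.00 = $-130.00
  Taxable ≤ 0 → $0.00
Transit Levy: 1.32% × $690.00 = $9.11
Total: $0.00 + $9.11 = $9.11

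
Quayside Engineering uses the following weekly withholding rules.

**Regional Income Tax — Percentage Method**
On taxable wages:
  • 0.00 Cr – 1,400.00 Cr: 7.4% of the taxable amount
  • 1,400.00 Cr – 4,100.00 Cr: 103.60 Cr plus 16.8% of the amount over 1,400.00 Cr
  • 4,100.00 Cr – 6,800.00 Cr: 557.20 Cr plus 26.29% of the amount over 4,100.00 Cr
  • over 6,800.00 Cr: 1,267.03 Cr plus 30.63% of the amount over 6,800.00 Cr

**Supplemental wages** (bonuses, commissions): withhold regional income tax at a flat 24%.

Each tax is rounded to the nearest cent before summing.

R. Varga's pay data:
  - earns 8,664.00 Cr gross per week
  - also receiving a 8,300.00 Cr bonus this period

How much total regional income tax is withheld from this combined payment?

Regional Income Tax: taxable = 8,664.00 Cr
  1,267.03 Cr + 30.63% × (8,664.00 Cr − 6,800.00 Cr) = 1,267.03 Cr + 30.63% × 1,864.00 Cr = 1,837.97 Cr
Supplemental (24% flat on bonus): 24% × 8,300.00 Cr = 1,992.00 Cr
Total regional income tax: 1,837.97 Cr + 1,992.00 Cr = 3,829.97 Cr

3,829.97 Cr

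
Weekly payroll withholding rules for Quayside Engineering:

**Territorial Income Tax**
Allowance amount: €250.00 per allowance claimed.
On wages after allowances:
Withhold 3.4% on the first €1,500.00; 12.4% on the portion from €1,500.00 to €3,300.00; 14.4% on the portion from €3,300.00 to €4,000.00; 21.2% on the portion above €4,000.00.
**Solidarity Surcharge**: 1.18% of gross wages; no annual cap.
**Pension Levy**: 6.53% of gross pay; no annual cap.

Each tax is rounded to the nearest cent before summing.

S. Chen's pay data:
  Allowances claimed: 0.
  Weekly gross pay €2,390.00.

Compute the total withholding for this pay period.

Territorial Income Tax: taxable = €2,390.00
  €51.00 + 12.4% × (€2,390.00 − €1,500.00) = €51.00 + 12.4% × €890.00 = €161.36
Solidarity Surcharge: 1.18% × €2,390.00 = €28.20
Pension Levy: 6.53% × €2,390.00 = €156.07
Total: €161.36 + €28.20 + €156.07 = €345.63

€345.63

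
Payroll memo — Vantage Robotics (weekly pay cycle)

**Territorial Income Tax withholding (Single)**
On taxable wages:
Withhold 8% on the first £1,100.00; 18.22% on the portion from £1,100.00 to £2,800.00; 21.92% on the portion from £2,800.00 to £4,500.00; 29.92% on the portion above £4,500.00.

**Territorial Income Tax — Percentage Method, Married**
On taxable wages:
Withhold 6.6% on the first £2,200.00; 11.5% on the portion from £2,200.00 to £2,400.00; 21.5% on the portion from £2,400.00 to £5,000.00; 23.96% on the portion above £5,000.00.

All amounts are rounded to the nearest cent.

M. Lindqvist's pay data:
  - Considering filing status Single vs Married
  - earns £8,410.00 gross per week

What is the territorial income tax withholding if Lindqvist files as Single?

£1,940.25

Territorial Income Tax (Single): taxable = £8,410.00
  £770.38 + 29.92% × (£8,410.00 − £4,500.00) = £770.38 + 29.92% × £3,910.00 = £1,940.25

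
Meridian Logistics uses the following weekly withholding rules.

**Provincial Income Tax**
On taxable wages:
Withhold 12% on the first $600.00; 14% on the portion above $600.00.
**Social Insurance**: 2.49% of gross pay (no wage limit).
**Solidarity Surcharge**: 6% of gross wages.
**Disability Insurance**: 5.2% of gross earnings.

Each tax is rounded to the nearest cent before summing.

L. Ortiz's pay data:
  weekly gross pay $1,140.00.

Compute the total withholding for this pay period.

Provincial Income Tax: taxable = $1,140.00
  $72.00 + 14% × ($1,140.00 − $600.00) = $72.00 + 14% × $540.00 = $147.60
Social Insurance: 2.49% × $1,140.00 = $28.39
Solidarity Surcharge: 6% × $1,140.00 = $68.40
Disability Insurance: 5.2% × $1,140.00 = $59.28
Total: $147.60 + $28.39 + $68.40 + $59.28 = $303.67

$303.67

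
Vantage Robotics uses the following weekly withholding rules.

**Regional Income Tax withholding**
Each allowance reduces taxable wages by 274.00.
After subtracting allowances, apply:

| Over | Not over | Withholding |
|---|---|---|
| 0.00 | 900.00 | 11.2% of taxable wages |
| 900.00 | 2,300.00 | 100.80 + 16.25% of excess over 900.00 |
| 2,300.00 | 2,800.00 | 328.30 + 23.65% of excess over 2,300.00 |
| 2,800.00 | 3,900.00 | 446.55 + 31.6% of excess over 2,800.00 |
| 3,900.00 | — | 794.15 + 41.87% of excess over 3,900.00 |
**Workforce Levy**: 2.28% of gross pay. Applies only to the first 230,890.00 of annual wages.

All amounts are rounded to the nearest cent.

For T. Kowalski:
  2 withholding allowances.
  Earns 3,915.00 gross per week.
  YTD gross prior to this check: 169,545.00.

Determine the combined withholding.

714.98

Regional Income Tax: taxable = 3,915.00 − 2×274.00 = 3,367.00
  446.55 + 31.6% × (3,367.00 − 2,800.00) = 446.55 + 31.6% × 567.00 = 625.72
Workforce Levy: 2.28% × 3,915.00 = 89.26
Total: 625.72 + 89.26 = 714.98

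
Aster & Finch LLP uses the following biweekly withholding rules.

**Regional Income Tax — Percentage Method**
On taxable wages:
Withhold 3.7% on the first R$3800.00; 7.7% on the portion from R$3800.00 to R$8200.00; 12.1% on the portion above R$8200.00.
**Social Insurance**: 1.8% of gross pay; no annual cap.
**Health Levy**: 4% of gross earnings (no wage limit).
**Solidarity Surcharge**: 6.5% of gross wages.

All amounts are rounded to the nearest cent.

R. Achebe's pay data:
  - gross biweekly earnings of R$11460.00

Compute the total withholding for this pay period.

R$2283.44

Regional Income Tax: taxable = R$11460.00
  R$479.40 + 12.1% × (R$11460.00 − R$8200.00) = R$479.40 + 12.1% × R$3260.00 = R$873.86
Social Insurance: 1.8% × R$11460.00 = R$206.28
Health Levy: 4% × R$11460.00 = R$458.40
Solidarity Surcharge: 6.5% × R$11460.00 = R$744.90
Total: R$873.86 + R$206.28 + R$458.40 + R$744.90 = R$2283.44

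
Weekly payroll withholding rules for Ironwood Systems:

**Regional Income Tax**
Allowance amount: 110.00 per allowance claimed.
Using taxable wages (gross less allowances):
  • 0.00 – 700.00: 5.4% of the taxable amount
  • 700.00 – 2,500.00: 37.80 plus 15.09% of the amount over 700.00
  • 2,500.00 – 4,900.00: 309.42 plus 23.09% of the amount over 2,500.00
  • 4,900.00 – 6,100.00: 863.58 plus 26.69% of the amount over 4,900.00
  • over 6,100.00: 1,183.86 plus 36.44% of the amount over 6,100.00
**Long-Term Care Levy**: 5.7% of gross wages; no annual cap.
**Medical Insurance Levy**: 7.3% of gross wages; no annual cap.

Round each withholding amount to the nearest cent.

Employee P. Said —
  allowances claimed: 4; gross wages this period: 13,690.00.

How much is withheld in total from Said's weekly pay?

Regional Income Tax: taxable = 13,690.00 − 4×110.00 = 13,250.00
  1,183.86 + 36.44% × (13,250.00 − 6,100.00) = 1,183.86 + 36.44% × 7,150.00 = 3,789.32
Long-Term Care Levy: 5.7% × 13,690.00 = 780.33
Medical Insurance Levy: 7.3% × 13,690.00 = 999.37
Total: 3,789.32 + 780.33 + 999.37 = 5,569.02

5,569.02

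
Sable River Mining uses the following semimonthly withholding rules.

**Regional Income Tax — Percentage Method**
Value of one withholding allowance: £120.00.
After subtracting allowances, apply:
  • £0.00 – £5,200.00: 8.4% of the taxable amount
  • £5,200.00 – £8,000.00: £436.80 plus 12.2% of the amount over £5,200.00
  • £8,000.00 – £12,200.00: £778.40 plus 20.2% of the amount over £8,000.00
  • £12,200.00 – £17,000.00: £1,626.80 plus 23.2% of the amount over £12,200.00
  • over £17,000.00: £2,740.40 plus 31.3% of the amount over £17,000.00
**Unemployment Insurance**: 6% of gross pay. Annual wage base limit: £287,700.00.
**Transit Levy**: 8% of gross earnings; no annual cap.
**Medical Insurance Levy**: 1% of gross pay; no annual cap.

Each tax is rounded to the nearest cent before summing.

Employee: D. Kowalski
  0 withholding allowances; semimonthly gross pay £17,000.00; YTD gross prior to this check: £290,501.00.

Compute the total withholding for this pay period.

£4,270.40

Regional Income Tax: taxable = £17,000.00
  £1,626.80 + 23.2% × (£17,000.00 − £12,200.00) = £1,626.80 + 23.2% × £4,800.00 = £2,740.40
Unemployment Insurance: YTD £290,501.00 ≥ cap £287,700.00 → £0.00
Transit Levy: 8% × £17,000.00 = £1,360.00
Medical Insurance Levy: 1% × £17,000.00 = £170.00
Total: £2,740.40 + £0.00 + £1,360.00 + £170.00 = £4,270.40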